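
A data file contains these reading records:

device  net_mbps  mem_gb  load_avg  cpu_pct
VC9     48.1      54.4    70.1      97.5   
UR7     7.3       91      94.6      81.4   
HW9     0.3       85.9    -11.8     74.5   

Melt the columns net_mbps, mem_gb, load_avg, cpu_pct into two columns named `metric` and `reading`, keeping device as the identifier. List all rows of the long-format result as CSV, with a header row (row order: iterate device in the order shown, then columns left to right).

Each (device, column) pair becomes one row: 3 × 4 = 12 rows.
For example, (VC9, net_mbps) → reading=48.1.

device,metric,reading
VC9,net_mbps,48.1
VC9,mem_gb,54.4
VC9,load_avg,70.1
VC9,cpu_pct,97.5
UR7,net_mbps,7.3
UR7,mem_gb,91
UR7,load_avg,94.6
UR7,cpu_pct,81.4
HW9,net_mbps,0.3
HW9,mem_gb,85.9
HW9,load_avg,-11.8
HW9,cpu_pct,74.5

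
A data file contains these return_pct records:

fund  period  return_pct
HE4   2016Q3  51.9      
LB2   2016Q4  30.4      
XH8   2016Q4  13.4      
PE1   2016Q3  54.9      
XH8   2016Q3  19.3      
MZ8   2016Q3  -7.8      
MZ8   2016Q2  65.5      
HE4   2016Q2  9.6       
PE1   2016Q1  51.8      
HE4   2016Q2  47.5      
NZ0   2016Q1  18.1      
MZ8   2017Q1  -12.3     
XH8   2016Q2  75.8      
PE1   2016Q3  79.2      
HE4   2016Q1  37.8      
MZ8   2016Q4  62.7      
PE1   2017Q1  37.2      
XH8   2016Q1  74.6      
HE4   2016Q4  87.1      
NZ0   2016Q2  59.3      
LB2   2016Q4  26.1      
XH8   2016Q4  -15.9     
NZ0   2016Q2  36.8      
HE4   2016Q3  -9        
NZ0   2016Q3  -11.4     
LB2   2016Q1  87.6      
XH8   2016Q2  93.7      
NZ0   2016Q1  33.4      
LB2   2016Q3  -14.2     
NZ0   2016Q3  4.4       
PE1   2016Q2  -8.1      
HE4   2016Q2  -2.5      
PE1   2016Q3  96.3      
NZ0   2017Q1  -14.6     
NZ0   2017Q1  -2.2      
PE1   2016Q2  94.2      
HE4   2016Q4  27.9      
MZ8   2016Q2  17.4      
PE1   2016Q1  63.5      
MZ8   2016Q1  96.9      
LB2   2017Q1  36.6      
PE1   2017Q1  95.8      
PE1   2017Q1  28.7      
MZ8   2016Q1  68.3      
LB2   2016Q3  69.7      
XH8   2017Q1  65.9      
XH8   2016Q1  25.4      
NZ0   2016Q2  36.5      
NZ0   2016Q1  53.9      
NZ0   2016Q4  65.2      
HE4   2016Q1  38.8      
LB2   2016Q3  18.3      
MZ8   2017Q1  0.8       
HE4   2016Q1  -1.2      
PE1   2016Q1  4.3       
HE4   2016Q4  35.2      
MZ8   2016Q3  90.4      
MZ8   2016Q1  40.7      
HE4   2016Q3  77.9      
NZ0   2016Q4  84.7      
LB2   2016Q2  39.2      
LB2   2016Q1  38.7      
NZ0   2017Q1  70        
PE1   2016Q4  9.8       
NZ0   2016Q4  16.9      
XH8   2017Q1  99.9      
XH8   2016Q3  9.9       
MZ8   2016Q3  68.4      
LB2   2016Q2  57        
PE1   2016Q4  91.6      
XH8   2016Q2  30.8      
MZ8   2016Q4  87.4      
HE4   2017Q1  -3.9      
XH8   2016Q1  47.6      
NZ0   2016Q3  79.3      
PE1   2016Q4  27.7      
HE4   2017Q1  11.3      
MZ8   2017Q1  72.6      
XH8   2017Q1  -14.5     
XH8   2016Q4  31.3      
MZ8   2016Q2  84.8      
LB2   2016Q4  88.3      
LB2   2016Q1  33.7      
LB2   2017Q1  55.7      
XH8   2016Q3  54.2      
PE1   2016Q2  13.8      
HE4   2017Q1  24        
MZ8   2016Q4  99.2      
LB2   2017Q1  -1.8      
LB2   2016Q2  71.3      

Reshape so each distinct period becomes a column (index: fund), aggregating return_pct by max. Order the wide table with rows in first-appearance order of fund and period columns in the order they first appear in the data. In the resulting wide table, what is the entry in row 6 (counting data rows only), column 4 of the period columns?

With rows in first-appearance order of fund, row 6 is fund=NZ0. period columns in first-appearance order: 2016Q3, 2016Q4, 2016Q2, 2016Q1, 2017Q1; column 4 is 2016Q1.
Long rows with fund=NZ0, period=2016Q1: max(18.1, 33.4, 53.9) = 53.9.

53.9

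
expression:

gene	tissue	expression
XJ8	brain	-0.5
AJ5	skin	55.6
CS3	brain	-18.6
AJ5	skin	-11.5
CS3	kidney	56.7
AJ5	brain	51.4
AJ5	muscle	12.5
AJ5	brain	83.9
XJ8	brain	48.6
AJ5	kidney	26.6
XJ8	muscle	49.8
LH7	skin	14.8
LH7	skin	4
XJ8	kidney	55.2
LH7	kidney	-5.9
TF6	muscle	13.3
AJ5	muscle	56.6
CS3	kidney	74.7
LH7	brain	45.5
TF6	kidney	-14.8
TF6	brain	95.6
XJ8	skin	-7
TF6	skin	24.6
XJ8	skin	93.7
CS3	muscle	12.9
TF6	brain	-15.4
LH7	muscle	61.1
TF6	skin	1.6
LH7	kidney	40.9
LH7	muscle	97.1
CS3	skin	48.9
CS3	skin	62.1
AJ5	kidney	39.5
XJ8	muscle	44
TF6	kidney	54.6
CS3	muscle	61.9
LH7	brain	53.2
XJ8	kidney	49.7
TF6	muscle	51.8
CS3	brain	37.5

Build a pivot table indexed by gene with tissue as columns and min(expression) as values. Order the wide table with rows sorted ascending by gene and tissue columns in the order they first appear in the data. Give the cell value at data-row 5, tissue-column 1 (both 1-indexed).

With rows sorted ascending by gene, row 5 is gene=XJ8. tissue columns in first-appearance order: brain, skin, kidney, muscle; column 1 is brain.
Long rows with gene=XJ8, tissue=brain: min(-0.5, 48.6) = -0.5.

-0.5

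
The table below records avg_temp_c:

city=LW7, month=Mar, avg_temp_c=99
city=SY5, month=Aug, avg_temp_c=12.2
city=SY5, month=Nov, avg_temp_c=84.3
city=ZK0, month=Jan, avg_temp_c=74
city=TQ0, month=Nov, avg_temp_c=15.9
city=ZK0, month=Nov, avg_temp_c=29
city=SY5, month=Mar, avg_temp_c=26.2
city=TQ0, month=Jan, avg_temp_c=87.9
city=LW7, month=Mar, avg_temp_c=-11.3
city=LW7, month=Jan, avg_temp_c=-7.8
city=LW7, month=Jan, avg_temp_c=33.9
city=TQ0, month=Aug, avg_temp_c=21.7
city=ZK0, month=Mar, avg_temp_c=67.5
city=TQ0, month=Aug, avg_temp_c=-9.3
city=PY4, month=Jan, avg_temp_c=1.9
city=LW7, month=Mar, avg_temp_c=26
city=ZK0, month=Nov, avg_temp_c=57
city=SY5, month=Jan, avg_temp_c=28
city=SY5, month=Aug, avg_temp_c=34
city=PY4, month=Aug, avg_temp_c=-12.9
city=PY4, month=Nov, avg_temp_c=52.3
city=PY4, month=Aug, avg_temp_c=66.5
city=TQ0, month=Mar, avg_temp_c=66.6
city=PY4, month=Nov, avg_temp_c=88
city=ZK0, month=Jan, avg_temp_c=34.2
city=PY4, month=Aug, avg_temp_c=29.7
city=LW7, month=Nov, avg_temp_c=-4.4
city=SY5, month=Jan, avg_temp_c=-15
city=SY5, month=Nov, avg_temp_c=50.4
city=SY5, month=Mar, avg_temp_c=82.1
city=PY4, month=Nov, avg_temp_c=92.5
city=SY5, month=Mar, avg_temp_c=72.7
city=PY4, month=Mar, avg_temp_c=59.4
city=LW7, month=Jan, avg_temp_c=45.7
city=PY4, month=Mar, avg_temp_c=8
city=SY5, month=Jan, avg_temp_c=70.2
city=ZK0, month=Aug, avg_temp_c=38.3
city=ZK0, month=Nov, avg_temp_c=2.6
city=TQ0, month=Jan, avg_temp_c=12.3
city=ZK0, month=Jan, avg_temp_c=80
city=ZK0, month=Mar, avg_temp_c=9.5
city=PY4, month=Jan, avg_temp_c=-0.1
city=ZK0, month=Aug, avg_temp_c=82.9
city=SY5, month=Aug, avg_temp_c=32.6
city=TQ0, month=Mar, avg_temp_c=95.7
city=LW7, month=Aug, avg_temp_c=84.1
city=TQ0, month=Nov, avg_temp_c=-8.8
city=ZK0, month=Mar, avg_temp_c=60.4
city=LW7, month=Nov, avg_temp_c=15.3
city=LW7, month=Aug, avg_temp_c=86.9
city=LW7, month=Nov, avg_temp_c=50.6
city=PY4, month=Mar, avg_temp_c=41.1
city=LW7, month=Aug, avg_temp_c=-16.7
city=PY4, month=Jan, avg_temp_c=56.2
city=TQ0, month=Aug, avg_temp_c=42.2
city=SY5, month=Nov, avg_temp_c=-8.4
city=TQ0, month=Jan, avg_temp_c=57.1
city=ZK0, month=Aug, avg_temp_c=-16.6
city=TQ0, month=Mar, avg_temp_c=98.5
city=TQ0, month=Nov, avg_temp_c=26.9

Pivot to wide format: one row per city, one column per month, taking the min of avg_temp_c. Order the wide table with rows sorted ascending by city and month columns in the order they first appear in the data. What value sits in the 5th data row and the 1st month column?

With rows sorted ascending by city, row 5 is city=ZK0. month columns in first-appearance order: Mar, Aug, Nov, Jan; column 1 is Mar.
Long rows with city=ZK0, month=Mar: min(67.5, 9.5, 60.4) = 9.5.

9.5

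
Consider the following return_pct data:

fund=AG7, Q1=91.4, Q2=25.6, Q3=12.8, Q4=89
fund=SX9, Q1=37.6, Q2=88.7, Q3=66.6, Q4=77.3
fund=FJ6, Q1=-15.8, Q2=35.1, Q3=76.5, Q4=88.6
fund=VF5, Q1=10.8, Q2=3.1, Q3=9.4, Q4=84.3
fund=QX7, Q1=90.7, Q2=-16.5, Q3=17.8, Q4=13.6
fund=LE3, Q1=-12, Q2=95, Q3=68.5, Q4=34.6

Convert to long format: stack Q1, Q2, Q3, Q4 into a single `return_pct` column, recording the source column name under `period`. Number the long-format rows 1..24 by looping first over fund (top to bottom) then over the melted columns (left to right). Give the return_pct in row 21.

24 rows total (6 × 4). Row 21: index ⌊(21-1)/4⌋ = 5 into fund → LE3; (21-1) mod 4 = 0 into the melted columns → Q1.
So row 21 is (LE3, Q1, -12); return_pct = -12.

-12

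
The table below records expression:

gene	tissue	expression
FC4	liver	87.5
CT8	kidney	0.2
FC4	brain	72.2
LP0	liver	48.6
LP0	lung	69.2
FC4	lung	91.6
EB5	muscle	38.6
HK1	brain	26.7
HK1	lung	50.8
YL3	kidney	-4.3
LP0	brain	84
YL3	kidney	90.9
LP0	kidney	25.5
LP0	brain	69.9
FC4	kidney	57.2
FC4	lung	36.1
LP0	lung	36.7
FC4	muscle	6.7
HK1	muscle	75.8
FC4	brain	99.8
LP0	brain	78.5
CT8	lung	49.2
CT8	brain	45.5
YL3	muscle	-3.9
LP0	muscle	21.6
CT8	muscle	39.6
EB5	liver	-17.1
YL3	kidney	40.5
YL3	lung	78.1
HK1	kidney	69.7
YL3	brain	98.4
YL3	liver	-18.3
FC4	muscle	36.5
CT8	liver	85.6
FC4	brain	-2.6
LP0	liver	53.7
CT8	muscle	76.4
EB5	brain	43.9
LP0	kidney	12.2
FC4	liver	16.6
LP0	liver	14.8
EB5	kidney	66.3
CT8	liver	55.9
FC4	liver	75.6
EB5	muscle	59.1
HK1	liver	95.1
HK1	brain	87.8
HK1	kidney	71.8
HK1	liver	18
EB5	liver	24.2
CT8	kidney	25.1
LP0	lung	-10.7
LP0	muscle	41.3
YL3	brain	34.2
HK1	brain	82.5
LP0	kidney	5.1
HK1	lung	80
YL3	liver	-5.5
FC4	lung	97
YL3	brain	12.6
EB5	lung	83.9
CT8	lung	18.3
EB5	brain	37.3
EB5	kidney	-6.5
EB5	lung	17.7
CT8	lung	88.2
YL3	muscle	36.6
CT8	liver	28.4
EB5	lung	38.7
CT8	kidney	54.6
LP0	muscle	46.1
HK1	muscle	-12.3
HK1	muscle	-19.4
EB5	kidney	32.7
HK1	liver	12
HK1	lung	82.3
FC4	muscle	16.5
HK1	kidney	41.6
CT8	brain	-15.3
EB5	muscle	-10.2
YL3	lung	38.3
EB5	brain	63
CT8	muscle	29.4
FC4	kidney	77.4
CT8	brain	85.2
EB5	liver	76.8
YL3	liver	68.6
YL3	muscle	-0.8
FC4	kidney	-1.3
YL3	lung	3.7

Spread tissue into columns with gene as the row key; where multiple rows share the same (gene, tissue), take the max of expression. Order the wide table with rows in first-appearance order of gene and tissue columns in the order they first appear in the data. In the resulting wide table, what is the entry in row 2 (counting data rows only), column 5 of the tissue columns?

76.4

With rows in first-appearance order of gene, row 2 is gene=CT8. tissue columns in first-appearance order: liver, kidney, brain, lung, muscle; column 5 is muscle.
Long rows with gene=CT8, tissue=muscle: max(39.6, 76.4, 29.4) = 76.4.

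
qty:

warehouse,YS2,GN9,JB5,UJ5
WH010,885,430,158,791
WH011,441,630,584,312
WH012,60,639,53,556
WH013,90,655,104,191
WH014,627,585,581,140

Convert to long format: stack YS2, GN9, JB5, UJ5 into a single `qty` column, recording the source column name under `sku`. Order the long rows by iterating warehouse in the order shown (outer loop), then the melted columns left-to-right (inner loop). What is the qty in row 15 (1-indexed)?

20 rows total (5 × 4). Row 15: index ⌊(15-1)/4⌋ = 3 into warehouse → WH013; (15-1) mod 4 = 2 into the melted columns → JB5.
So row 15 is (WH013, JB5, 104); qty = 104.

104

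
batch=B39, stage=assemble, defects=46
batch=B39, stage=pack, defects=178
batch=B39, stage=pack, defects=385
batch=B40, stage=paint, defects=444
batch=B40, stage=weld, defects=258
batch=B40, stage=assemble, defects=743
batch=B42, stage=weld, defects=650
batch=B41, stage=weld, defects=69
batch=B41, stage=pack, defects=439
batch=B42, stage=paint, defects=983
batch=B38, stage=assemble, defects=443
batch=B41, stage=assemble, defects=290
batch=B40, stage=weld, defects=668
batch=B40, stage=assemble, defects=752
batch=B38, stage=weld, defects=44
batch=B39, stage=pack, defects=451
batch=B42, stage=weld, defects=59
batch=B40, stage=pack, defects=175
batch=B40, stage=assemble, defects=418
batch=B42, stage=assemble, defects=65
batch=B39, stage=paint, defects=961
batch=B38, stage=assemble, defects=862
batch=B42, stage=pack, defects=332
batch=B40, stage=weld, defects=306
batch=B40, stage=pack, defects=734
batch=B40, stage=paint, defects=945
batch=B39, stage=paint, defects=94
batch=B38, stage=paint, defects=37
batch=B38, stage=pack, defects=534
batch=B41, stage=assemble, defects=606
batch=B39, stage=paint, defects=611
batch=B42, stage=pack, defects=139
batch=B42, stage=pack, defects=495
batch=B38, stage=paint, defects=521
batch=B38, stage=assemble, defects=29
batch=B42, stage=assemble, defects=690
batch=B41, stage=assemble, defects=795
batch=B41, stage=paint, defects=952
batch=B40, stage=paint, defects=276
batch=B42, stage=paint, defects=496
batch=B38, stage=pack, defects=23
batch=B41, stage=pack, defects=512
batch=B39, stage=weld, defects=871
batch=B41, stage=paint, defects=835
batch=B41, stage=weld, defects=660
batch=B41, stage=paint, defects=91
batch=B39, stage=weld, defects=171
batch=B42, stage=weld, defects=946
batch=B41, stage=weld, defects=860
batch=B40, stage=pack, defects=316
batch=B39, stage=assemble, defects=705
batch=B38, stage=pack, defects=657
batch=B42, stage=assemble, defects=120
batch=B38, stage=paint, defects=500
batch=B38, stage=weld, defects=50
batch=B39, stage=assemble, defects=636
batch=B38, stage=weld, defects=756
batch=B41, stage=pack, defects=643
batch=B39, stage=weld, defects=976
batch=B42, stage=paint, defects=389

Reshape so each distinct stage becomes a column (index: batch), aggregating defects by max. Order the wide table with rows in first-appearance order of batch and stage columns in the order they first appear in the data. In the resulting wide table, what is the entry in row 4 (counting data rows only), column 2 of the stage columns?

643

With rows in first-appearance order of batch, row 4 is batch=B41. stage columns in first-appearance order: assemble, pack, paint, weld; column 2 is pack.
Long rows with batch=B41, stage=pack: max(439, 512, 643) = 643.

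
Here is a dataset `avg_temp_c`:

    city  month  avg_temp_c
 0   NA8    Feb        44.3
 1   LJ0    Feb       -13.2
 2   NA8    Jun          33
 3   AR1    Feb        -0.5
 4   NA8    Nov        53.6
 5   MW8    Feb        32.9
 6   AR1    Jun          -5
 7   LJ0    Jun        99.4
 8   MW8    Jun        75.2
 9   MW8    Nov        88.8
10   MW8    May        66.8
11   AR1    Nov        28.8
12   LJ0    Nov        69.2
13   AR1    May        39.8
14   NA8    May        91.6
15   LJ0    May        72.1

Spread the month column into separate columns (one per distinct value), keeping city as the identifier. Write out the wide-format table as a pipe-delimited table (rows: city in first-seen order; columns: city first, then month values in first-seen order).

Columns: city plus the 4 distinct month values (Feb, Jun, Nov, May).
For example, row NA8 column Feb takes avg_temp_c=44.3 from the long row (NA8, Feb).

| city | Feb | Jun | Nov | May |
| NA8 | 44.3 | 33 | 53.6 | 91.6 |
| LJ0 | -13.2 | 99.4 | 69.2 | 72.1 |
| AR1 | -0.5 | -5 | 28.8 | 39.8 |
| MW8 | 32.9 | 75.2 | 88.8 | 66.8 |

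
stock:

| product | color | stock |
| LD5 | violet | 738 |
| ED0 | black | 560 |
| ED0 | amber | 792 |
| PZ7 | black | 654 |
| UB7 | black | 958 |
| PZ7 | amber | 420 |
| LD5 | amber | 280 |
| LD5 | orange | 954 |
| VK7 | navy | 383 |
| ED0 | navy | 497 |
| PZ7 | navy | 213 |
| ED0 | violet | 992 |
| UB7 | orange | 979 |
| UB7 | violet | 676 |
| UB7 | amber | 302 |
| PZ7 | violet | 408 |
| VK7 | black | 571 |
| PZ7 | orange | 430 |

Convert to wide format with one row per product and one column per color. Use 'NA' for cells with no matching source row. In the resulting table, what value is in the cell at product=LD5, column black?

No long-format row has product=LD5 and color=black, so the cell is NA.

NA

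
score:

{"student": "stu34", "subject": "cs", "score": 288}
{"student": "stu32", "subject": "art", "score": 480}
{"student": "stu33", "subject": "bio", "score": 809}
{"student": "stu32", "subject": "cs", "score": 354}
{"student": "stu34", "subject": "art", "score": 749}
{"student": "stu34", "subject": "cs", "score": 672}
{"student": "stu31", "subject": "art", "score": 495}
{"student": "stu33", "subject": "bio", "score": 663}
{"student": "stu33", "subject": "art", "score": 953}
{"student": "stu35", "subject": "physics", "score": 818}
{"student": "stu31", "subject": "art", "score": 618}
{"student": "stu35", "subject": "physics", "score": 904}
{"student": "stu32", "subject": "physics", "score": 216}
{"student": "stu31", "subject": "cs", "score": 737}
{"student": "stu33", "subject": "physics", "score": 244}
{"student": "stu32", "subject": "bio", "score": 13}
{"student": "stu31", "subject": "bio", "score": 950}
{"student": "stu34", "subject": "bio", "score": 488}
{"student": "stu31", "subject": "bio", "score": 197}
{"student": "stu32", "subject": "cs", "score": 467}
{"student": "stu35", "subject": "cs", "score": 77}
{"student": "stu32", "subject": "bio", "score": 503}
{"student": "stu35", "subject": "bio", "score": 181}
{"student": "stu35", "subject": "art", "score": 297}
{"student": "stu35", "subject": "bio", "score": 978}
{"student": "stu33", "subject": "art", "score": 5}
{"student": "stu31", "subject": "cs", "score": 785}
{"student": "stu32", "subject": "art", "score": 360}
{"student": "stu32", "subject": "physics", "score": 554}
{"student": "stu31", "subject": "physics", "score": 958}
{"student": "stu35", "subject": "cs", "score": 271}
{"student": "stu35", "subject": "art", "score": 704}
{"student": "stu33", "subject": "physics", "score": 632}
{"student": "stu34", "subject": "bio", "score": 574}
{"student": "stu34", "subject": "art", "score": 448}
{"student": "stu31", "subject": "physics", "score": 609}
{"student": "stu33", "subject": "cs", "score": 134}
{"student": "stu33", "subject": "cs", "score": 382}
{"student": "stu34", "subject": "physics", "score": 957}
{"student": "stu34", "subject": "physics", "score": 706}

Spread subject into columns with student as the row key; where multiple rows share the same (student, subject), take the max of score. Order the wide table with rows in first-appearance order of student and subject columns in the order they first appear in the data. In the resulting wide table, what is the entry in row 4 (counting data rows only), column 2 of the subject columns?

With rows in first-appearance order of student, row 4 is student=stu31. subject columns in first-appearance order: cs, art, bio, physics; column 2 is art.
Long rows with student=stu31, subject=art: max(495, 618) = 618.

618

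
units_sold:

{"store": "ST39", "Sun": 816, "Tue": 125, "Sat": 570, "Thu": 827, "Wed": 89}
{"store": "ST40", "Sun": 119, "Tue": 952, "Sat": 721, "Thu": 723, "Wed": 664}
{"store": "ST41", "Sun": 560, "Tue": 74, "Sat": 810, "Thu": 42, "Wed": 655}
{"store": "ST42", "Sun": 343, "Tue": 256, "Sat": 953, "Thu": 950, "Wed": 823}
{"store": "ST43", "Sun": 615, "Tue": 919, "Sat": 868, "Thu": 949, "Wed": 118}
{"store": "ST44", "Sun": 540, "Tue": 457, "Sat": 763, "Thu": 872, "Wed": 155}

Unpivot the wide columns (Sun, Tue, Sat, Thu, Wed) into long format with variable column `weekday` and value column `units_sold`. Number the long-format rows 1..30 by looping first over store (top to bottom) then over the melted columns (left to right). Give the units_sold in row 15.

30 rows total (6 × 5). Row 15: index ⌊(15-1)/5⌋ = 2 into store → ST41; (15-1) mod 5 = 4 into the melted columns → Wed.
So row 15 is (ST41, Wed, 655); units_sold = 655.

655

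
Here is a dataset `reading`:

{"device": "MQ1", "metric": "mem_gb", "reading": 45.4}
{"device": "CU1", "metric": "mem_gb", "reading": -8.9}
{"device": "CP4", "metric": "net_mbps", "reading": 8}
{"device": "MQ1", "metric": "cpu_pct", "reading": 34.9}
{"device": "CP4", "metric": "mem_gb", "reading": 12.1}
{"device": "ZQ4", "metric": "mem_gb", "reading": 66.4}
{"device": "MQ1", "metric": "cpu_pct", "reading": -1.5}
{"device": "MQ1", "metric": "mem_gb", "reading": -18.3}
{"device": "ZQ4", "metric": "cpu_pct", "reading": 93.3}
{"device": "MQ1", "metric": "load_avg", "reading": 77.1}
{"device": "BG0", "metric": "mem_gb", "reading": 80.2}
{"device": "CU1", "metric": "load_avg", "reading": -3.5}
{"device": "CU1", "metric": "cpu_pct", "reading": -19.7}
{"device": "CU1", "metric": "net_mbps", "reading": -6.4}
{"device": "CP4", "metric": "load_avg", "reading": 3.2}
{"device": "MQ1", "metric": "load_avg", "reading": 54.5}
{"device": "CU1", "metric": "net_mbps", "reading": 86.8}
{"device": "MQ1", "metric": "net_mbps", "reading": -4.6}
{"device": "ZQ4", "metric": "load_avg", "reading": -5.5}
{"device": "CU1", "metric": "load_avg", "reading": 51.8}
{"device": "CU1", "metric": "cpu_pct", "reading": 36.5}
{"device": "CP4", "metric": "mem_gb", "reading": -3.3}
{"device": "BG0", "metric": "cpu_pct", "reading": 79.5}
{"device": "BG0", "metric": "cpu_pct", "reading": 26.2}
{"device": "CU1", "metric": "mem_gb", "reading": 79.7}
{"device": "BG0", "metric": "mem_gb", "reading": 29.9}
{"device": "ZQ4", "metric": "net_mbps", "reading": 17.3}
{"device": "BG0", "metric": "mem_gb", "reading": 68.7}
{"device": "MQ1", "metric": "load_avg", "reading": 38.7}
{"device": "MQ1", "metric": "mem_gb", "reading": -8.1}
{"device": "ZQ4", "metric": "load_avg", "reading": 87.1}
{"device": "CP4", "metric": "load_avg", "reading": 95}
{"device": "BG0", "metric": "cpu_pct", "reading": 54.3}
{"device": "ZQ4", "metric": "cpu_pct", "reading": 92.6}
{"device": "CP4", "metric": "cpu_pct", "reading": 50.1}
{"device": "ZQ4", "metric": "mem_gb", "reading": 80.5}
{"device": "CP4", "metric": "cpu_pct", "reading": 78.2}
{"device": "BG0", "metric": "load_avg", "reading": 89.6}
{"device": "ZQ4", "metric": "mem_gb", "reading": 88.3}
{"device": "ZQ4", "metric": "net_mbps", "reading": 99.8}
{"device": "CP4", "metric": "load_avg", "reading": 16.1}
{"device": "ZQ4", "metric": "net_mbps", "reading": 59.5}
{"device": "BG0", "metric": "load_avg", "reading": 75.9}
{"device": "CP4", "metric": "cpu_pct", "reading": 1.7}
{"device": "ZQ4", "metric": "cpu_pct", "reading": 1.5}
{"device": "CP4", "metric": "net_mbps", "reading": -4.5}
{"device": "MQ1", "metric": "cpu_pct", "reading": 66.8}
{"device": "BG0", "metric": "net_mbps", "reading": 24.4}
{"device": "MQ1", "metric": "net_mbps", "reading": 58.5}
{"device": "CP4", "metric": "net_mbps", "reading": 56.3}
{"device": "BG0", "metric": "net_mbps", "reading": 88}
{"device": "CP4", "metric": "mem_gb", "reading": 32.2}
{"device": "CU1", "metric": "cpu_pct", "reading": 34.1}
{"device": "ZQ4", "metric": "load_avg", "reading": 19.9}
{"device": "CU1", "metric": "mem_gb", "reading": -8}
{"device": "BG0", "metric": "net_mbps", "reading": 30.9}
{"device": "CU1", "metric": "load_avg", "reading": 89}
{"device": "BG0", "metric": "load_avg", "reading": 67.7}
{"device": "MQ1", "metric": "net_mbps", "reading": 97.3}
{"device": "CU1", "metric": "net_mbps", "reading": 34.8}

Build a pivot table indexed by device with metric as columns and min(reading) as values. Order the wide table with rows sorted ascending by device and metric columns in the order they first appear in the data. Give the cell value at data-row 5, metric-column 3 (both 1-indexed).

With rows sorted ascending by device, row 5 is device=ZQ4. metric columns in first-appearance order: mem_gb, net_mbps, cpu_pct, load_avg; column 3 is cpu_pct.
Long rows with device=ZQ4, metric=cpu_pct: min(93.3, 92.6, 1.5) = 1.5.

1.5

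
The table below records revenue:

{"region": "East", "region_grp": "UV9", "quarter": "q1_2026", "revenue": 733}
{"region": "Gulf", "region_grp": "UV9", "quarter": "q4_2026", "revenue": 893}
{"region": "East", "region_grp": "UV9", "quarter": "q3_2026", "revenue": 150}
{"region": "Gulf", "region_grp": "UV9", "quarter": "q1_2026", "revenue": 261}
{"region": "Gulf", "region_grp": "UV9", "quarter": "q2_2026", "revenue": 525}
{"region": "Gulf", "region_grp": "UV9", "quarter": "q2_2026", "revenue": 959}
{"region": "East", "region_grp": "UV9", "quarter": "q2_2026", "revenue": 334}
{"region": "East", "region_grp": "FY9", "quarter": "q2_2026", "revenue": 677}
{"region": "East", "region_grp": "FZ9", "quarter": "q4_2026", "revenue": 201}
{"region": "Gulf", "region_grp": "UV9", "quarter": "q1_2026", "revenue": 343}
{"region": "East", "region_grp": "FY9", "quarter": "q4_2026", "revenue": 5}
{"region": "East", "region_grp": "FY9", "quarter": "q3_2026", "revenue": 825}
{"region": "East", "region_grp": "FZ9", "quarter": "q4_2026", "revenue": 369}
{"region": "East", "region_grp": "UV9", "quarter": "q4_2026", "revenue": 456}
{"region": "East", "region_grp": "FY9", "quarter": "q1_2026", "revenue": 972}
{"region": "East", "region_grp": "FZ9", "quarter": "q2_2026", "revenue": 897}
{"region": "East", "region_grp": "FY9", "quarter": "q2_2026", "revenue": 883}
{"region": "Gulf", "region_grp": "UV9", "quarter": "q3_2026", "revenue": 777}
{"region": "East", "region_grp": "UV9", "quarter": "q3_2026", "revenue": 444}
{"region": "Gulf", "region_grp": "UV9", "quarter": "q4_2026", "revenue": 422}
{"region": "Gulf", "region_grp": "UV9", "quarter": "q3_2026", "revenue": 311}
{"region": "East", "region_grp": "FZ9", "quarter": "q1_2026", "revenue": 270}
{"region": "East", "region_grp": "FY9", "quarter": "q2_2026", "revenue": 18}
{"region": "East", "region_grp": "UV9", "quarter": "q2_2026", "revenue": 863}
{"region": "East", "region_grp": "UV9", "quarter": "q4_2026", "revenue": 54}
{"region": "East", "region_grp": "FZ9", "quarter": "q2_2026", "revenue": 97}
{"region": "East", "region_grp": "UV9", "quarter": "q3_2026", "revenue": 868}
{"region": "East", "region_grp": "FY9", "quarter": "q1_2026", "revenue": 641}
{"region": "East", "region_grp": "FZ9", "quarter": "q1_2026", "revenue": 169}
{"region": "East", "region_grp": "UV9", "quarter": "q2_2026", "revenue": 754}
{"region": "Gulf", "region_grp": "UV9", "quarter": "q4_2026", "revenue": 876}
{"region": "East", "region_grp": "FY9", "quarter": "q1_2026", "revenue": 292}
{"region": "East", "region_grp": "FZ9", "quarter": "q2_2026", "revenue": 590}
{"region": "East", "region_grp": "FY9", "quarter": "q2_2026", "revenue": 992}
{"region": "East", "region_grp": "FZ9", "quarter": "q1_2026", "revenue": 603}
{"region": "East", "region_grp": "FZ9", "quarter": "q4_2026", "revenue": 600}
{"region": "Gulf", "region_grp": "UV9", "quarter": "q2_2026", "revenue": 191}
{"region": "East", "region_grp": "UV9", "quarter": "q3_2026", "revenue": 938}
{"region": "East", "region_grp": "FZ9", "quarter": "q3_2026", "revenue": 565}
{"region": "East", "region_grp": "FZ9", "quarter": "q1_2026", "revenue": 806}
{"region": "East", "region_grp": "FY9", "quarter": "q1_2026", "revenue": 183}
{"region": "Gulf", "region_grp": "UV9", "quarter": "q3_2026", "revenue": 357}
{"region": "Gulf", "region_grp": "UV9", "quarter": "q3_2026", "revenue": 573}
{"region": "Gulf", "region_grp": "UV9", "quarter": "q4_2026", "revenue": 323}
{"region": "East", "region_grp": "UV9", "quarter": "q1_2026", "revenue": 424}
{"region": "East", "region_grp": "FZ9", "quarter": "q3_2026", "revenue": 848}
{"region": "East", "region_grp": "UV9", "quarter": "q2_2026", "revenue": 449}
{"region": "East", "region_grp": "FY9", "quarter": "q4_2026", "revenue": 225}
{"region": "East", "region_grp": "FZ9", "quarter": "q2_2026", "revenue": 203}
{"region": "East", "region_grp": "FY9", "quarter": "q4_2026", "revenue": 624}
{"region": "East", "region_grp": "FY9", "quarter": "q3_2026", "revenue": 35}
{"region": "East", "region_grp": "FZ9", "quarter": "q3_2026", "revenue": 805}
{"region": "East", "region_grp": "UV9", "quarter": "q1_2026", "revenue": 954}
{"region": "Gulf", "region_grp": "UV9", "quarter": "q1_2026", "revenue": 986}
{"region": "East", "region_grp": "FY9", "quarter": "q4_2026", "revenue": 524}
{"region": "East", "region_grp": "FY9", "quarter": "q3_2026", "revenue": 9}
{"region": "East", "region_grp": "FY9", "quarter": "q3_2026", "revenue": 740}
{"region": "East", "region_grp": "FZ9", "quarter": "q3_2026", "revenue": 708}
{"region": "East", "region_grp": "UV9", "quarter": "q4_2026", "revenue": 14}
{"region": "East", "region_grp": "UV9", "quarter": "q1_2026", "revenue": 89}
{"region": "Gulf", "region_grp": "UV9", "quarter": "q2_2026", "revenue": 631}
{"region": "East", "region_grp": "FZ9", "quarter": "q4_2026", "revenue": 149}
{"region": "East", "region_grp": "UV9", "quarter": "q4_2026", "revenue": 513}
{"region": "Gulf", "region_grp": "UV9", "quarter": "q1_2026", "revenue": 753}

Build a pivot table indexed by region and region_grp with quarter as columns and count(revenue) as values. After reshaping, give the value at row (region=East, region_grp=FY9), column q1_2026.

4

Rows with region=East, region_grp=FY9 and quarter=q1_2026: revenue values are 972, 641, 292, 183.
4 rows match — count = 4.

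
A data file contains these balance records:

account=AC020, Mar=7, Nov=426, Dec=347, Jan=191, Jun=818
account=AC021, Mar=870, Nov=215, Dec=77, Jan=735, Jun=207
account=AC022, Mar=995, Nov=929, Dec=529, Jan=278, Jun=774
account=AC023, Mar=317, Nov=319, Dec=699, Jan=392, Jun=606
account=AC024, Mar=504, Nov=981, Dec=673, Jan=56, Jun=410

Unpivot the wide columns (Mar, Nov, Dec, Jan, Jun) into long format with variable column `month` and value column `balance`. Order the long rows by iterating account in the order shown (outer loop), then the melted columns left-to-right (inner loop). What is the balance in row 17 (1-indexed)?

25 rows total (5 × 5). Row 17: index ⌊(17-1)/5⌋ = 3 into account → AC023; (17-1) mod 5 = 1 into the melted columns → Nov.
So row 17 is (AC023, Nov, 319); balance = 319.

319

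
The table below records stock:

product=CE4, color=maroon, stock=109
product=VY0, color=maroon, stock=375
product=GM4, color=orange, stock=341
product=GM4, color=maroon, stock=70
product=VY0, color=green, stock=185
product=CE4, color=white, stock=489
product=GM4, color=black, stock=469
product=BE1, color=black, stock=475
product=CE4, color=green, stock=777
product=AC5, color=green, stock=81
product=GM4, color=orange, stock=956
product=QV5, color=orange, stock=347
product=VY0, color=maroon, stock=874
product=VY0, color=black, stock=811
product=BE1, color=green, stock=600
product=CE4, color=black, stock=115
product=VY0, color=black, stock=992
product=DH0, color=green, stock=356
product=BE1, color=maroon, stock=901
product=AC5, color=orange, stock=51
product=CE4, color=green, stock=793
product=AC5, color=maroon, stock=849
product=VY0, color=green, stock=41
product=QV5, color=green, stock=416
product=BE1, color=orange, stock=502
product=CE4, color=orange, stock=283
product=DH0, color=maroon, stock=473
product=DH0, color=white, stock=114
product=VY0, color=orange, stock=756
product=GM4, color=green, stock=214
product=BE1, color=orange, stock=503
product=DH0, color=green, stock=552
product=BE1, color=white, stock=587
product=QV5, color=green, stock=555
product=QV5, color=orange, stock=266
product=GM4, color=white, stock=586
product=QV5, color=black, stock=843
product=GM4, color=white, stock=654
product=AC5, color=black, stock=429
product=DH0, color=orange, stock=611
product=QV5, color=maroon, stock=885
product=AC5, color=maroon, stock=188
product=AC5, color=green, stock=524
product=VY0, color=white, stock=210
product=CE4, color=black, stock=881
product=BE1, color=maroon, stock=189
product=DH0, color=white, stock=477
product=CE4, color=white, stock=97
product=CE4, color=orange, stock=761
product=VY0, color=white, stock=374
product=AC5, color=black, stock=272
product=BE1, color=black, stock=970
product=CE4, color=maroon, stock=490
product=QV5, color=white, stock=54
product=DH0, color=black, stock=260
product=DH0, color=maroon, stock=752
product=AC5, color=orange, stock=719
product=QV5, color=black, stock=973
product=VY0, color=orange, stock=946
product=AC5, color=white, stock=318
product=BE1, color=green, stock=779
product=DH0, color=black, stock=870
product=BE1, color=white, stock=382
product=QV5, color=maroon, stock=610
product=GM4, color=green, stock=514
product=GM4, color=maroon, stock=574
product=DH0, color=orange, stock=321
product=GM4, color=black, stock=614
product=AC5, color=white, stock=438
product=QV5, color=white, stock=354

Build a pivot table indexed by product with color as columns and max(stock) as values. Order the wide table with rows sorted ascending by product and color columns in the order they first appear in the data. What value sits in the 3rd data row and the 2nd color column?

With rows sorted ascending by product, row 3 is product=CE4. color columns in first-appearance order: maroon, orange, green, white, black; column 2 is orange.
Long rows with product=CE4, color=orange: max(283, 761) = 761.

761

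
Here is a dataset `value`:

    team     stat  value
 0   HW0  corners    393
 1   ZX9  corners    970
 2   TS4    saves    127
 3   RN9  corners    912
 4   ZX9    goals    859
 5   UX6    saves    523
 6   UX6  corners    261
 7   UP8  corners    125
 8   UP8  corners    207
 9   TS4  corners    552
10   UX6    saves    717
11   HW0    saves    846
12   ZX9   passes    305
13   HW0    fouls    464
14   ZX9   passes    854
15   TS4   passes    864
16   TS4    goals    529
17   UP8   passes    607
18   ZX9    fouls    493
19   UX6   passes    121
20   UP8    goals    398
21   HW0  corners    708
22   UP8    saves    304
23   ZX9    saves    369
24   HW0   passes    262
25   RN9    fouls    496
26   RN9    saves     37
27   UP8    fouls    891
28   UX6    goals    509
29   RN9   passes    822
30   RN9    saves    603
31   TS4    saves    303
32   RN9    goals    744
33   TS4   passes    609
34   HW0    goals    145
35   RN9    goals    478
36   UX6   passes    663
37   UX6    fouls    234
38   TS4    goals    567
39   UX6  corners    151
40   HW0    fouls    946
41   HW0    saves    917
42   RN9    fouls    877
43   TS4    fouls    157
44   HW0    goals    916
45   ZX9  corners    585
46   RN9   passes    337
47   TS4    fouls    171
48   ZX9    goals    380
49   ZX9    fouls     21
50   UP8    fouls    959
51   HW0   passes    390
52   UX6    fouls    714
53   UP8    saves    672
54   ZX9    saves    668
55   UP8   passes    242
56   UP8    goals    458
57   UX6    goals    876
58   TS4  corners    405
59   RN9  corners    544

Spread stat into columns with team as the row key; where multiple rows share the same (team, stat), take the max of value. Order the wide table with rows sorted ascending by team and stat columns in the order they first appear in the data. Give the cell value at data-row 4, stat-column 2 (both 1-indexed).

672

With rows sorted ascending by team, row 4 is team=UP8. stat columns in first-appearance order: corners, saves, goals, passes, fouls; column 2 is saves.
Long rows with team=UP8, stat=saves: max(304, 672) = 672.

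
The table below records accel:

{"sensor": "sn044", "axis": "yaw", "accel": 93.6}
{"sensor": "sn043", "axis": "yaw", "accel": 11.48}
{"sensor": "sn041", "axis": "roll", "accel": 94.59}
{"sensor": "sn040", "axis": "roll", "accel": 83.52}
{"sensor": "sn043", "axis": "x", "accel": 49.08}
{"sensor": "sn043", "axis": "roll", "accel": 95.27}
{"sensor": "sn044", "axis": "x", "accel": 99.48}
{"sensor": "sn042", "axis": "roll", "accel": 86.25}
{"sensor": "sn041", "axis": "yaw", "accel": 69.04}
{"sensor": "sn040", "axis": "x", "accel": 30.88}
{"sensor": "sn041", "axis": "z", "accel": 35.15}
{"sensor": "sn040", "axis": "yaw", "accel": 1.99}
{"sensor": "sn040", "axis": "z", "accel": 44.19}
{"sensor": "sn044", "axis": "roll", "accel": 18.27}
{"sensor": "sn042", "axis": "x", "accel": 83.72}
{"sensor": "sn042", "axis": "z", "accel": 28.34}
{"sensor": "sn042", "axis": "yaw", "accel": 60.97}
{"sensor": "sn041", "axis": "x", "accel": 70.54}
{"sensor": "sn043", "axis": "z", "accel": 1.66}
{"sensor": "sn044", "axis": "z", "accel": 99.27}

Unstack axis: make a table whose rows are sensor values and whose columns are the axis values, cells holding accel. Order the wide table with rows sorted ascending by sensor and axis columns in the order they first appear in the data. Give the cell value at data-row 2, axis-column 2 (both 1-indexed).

With rows sorted ascending by sensor, row 2 is sensor=sn041. axis columns in first-appearance order: yaw, roll, x, z; column 2 is roll.
Long rows with sensor=sn041, axis=roll: accel = 94.59.

94.59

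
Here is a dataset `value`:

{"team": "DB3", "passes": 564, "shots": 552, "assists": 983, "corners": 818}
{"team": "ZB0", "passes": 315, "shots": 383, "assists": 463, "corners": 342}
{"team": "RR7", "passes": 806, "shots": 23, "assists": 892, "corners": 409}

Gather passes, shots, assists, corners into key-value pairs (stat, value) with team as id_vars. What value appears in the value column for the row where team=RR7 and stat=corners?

409

Unpivoting turns each (team, wide-column) pair into one long row.
The wide cell at row RR7, column corners holds 409, so the long row (RR7, corners) has value=409.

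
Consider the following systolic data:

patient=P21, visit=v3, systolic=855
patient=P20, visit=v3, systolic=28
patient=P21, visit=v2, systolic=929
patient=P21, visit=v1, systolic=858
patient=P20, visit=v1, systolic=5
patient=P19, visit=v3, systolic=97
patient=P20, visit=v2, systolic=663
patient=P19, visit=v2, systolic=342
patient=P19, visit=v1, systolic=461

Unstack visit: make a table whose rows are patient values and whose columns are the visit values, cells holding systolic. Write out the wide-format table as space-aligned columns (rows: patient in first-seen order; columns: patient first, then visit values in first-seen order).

Columns: patient plus the 3 distinct visit values (v3, v2, v1).
For example, row P21 column v3 takes systolic=855 from the long row (P21, v3).

patient  v3   v2   v1 
P21      855  929  858
P20      28   663  5  
P19      97   342  461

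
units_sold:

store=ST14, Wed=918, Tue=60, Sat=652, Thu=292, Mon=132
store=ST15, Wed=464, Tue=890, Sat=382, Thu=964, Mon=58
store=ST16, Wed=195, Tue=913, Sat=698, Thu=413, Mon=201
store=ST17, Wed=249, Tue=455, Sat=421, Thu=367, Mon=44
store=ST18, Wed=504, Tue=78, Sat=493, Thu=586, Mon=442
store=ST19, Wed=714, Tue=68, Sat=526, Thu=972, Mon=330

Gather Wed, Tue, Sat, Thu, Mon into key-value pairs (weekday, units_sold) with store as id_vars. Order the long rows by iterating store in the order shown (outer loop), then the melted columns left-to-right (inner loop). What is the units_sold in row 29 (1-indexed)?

30 rows total (6 × 5). Row 29: index ⌊(29-1)/5⌋ = 5 into store → ST19; (29-1) mod 5 = 3 into the melted columns → Thu.
So row 29 is (ST19, Thu, 972); units_sold = 972.

972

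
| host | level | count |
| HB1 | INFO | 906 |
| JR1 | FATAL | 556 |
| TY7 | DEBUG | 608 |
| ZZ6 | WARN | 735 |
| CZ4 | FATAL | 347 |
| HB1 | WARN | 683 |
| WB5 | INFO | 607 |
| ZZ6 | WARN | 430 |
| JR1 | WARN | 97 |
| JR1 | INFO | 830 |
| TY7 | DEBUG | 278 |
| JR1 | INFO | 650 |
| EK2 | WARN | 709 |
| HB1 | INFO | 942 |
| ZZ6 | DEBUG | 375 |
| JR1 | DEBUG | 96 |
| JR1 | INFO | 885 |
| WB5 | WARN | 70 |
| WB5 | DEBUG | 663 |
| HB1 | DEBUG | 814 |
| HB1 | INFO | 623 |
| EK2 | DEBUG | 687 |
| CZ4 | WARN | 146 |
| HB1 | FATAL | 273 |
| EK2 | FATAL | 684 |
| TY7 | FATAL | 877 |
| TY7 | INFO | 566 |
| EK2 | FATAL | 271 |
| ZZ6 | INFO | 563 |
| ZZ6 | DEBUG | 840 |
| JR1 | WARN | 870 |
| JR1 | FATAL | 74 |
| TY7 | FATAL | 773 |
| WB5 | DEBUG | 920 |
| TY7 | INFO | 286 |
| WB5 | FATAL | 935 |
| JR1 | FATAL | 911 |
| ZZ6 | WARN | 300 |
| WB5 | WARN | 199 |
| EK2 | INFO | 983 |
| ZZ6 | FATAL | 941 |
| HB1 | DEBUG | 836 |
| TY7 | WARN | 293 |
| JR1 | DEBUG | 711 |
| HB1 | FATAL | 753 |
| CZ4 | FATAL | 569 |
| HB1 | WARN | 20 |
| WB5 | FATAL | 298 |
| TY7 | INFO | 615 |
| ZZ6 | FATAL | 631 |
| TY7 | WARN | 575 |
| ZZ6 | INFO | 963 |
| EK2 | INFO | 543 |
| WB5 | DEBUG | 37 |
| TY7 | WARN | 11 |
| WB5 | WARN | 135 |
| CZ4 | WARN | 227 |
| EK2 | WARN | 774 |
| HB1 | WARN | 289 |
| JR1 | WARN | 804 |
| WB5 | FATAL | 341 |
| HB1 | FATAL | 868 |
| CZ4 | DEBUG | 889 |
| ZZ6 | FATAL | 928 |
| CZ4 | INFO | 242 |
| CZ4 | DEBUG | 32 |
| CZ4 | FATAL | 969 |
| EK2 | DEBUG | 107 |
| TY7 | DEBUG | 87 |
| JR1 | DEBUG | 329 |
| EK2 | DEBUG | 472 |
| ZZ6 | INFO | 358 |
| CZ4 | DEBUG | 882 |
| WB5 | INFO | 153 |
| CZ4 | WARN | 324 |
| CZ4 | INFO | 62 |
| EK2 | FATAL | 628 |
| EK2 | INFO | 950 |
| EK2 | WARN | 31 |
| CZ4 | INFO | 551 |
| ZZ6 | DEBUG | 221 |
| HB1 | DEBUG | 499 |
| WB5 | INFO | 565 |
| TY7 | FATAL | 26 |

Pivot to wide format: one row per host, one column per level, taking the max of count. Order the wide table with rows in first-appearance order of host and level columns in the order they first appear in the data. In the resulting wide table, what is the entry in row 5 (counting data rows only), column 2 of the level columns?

969

With rows in first-appearance order of host, row 5 is host=CZ4. level columns in first-appearance order: INFO, FATAL, DEBUG, WARN; column 2 is FATAL.
Long rows with host=CZ4, level=FATAL: max(347, 569, 969) = 969.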